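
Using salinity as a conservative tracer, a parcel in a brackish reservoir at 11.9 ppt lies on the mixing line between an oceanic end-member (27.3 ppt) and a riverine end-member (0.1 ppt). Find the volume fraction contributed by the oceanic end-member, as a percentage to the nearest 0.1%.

Let g be the oceanic fraction. Salt balance per unit volume:
g×27.3 + (1−g)×0.1 = 11.9
g = (11.9 − 0.1) / (27.3 − 0.1) = 11.8/27.2 = 0.4338

43.4%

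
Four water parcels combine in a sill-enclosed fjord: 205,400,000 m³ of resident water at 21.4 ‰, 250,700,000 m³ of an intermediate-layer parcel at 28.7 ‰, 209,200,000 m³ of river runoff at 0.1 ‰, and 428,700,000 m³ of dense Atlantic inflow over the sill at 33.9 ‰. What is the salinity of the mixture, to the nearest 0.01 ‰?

Conserving salt mass:
salt = 205,400,000×21.4 + 250,700,000×28.7 + 209,200,000×0.1 + 428,700,000×33.9 = 4,395,560,000 + 7,195,090,000 + 20,920,000 + 14,532,930,000 = 26,144,500,000
volume = 205,400,000 + 250,700,000 + 209,200,000 + 428,700,000 = 1,094,000,000 m³
S = 26,144,500,000 / 1,094,000,000 = 23.8981 ‰

23.90 ‰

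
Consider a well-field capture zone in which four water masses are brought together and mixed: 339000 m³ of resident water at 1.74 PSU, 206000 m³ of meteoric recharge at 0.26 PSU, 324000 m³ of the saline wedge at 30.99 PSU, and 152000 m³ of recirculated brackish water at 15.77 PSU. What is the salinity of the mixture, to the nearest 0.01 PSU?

12.81 PSU

Total salt / total volume:
salt = 339,000×1.74 + 206,000×0.26 + 324,000×30.99 + 152,000×15.77 = 589,860 + 53,560 + 10,040,760 + 2,397,040 = 13,081,220
volume = 339,000 + 206,000 + 324,000 + 152,000 = 1,021,000 m³
S = 13,081,220 / 1,021,000 = 12.8122 PSU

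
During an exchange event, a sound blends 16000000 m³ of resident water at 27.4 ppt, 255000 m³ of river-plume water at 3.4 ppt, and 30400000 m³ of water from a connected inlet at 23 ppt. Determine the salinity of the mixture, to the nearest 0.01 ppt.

Salt balance:
salt = 16,000,000×27.4 + 255,000×3.4 + 30,400,000×23 = 438,400,000 + 867,000 + 699,200,000 = 1,138,467,000
volume = 16,000,000 + 255,000 + 30,400,000 = 46,655,000 m³
S = 1,138,467,000 / 46,655,000 = 24.4018 ppt

24.40 ppt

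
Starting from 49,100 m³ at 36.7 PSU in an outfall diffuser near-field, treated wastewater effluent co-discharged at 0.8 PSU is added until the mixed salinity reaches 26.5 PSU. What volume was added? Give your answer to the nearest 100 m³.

Salt balance: 49,100×36.7 + V×0.8 = (49,100+V)×26.5
1,801,970 + 0.8V = 1,301,150 + 26.5V
500,820 = 25.7V
V = 19,487.16 m³

19500 m³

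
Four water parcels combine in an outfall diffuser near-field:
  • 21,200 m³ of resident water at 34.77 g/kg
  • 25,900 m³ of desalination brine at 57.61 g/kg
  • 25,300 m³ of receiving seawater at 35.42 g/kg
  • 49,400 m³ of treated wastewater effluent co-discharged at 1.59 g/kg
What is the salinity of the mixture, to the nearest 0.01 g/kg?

Conserving salt mass:
salt = 21,200×34.77 + 25,900×57.61 + 25,300×35.42 + 49,400×1.59 = 737,124 + 1,492,099 + 896,126 + 78,546 = 3,203,895
volume = 21,200 + 25,900 + 25,300 + 49,400 = 121,800 m³
S = 3,203,895 / 121,800 = 26.3046 g/kg

26.30 g/kg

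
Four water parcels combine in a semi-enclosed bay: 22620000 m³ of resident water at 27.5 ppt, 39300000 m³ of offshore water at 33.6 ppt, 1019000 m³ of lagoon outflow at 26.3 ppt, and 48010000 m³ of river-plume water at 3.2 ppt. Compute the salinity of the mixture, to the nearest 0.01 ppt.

By conservation of dissolved salt,
salt = 22,620,000×27.5 + 39,300,000×33.6 + 1,019,000×26.3 + 48,010,000×3.2 = 622,050,000 + 1,320,480,000 + 26,799,700 + 153,632,000 = 2,122,961,700
volume = 22,620,000 + 39,300,000 + 1,019,000 + 48,010,000 = 110,949,000 m³
S = 2,122,961,700 / 110,949,000 = 19.1346 ppt

19.13 ppt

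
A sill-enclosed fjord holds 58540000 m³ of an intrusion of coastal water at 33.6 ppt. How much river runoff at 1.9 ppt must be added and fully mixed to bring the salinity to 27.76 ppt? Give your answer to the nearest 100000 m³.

Salt balance: 58,540,000×33.6 + V×1.9 = (58,540,000+V)×27.76
1,966,944,000 + 1.9V = 1,625,070,400 + 27.76V
341,873,600 = 25.86V
V = 13,220,170.15 m³

13200000 m³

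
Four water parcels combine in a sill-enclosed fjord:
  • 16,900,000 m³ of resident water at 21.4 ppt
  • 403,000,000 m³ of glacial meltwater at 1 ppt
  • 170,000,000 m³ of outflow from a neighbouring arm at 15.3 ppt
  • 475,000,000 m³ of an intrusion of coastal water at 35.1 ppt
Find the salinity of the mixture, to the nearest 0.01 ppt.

Salt balance:
salt = 16,900,000×21.4 + 403,000,000×1 + 170,000,000×15.3 + 475,000,000×35.1 = 361,660,000 + 403,000,000 + 2,601,000,000 + 16,672,500,000 = 20,038,160,000
volume = 16,900,000 + 403,000,000 + 170,000,000 + 475,000,000 = 1,064,900,000 m³
S = 20,038,160,000 / 1,064,900,000 = 18.8169 ppt

18.82 ppt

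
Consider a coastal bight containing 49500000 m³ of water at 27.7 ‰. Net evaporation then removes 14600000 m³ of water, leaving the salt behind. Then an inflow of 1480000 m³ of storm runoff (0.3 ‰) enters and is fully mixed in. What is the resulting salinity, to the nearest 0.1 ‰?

37.7 ‰

After evaporation: salt = 49,500,000×27.7 = 1,371,150,000; volume = 49,500,000 − 14,600,000 = 34,900,000 m³
After mixing: salt = 1,371,150,000 + 1,480,000×0.3 = 1,371,594,000; volume = 34,900,000 + 1,480,000 = 36,380,000 m³
S = 1,371,594,000 / 36,380,000 = 37.7019 ‰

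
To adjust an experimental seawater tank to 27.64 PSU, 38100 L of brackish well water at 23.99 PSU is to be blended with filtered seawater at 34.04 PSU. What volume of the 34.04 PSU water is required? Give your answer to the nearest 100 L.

21700 L

Salt balance: 38,100×23.99 + V×34.04 = (38,100+V)×27.64
914,019 + 34.04V = 1,053,084 + 27.64V
139,065 = 6.4V
V = 21,728.91 L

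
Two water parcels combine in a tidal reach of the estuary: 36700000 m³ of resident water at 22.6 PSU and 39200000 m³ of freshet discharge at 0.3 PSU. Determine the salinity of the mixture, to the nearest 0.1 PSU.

By conservation of dissolved salt,
salt = 36,700,000×22.6 + 39,200,000×0.3 = 829,420,000 + 11,760,000 = 841,180,000
volume = 36,700,000 + 39,200,000 = 75,900,000 m³
S = 841,180,000 / 75,900,000 = 11.083 PSU

11.1 PSU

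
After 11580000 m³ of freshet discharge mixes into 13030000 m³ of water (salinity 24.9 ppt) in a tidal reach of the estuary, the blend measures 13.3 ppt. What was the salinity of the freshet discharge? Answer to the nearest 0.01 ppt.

0.25 ppt

Salt balance: 13,030,000×24.9 + 11,580,000×S = 24,610,000×13.3
324,447,000 + 11,580,000·S = 327,313,000
S = (327,313,000 − 324,447,000) / 11,580,000 = 0.2475 ppt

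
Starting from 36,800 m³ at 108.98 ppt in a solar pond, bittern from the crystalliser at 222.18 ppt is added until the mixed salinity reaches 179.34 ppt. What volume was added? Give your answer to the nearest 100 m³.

Salt balance: 36,800×108.98 + V×222.18 = (36,800+V)×179.34
4,010,464 + 222.18V = 6,599,712 + 179.34V
2,589,248 = 42.84V
V = 60,439.96 m³

60400 m³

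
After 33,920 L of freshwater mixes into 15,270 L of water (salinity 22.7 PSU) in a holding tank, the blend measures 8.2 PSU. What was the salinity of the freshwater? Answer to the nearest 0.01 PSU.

1.67 PSU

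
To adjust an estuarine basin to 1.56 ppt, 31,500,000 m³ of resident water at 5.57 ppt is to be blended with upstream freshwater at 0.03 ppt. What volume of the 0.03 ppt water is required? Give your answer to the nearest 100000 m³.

82600000 m³

Salt balance: 31,500,000×5.57 + V×0.03 = (31,500,000+V)×1.56
175,455,000 + 0.03V = 49,140,000 + 1.56V
126,315,000 = 1.53V
V = 82,558,823.53 m³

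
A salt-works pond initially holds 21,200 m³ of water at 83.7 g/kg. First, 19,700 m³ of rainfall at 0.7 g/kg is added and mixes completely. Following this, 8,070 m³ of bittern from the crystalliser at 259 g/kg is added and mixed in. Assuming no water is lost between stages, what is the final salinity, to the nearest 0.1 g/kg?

79.2 g/kg

Conserving salt mass:
Initial salt = 21,200×83.7 = 1,774,440
After stage 1: salt = 1,774,440 + 19,700×0.7 = 1,788,230; volume = 40,900 m³; S = 43.722 g/kg
After stage 2: salt = 1,788,230 + 8,070×259 = 3,878,360; volume = 48,970 m³
S = 3,878,360 / 48,970 = 79.1987 g/kg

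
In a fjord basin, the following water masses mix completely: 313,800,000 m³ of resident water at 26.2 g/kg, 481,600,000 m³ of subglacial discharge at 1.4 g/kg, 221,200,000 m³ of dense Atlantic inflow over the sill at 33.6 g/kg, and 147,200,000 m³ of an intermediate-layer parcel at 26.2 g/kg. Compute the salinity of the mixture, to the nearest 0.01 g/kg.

17.34 g/kg

Total salt / total volume:
salt = 313,800,000×26.2 + 481,600,000×1.4 + 221,200,000×33.6 + 147,200,000×26.2 = 8,221,560,000 + 674,240,000 + 7,432,320,000 + 3,856,640,000 = 20,184,760,000
volume = 313,800,000 + 481,600,000 + 221,200,000 + 147,200,000 = 1,163,800,000 m³
S = 20,184,760,000 / 1,163,800,000 = 17.3438 g/kg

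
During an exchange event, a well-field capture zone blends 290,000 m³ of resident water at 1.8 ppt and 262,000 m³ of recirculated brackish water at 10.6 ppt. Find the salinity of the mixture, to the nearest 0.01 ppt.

5.98 ppt

Conserving salt mass:
salt = 290,000×1.8 + 262,000×10.6 = 522,000 + 2,777,200 = 3,299,200
volume = 290,000 + 262,000 = 552,000 m³
S = 3,299,200 / 552,000 = 5.9768 ppt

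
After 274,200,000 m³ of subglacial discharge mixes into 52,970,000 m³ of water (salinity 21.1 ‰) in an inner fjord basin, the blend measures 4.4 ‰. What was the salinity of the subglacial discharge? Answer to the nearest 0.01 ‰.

1.17 ‰

Salt balance: 52,970,000×21.1 + 274,200,000×S = 327,170,000×4.4
1,117,667,000 + 274,200,000·S = 1,439,548,000
S = (1,439,548,000 − 1,117,667,000) / 274,200,000 = 1.1739 ‰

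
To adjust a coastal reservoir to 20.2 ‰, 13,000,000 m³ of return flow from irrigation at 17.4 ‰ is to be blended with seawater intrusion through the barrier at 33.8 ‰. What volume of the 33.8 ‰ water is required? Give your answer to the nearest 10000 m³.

2680000 m³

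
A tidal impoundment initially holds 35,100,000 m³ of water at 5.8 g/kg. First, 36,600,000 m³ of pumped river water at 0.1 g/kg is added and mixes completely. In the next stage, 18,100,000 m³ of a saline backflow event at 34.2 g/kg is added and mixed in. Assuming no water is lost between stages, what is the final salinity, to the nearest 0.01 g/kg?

9.20 g/kg

Total salt / total volume:
Initial salt = 35,100,000×5.8 = 203,580,000
After stage 1: salt = 203,580,000 + 36,600,000×0.1 = 207,240,000; volume = 71,700,000 m³; S = 2.89 g/kg
After stage 2: salt = 207,240,000 + 18,100,000×34.2 = 826,260,000; volume = 89,800,000 m³
S = 826,260,000 / 89,800,000 = 9.2011 g/kg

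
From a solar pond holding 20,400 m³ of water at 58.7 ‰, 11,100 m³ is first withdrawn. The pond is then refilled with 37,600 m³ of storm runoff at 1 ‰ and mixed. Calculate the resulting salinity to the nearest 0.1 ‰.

12.4 ‰

Remaining after removal: 9,300 m³ at 58.7 ‰ (salt = 545,910)
After addition: salt = 545,910 + 37,600×1 = 583,510; volume = 46,900 m³
S = 583,510 / 46,900 = 12.4416 ‰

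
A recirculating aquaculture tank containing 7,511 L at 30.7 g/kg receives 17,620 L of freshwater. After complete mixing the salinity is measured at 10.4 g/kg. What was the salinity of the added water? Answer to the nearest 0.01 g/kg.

Salt balance: 7,511×30.7 + 17,620×S = 25,131×10.4
230,587.7 + 17,620·S = 261,362.4
S = (261,362.4 − 230,587.7) / 17,620 = 1.7466 g/kg

1.75 g/kg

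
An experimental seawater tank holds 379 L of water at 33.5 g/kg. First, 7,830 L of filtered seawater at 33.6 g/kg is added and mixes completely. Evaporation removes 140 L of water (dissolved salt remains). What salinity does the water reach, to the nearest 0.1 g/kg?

34.2 g/kg

After mixing: salt = 379×33.5 + 7,830×33.6 = 275,784.5; volume = 8,209 L
After evaporation: salt unchanged = 275,784.5; volume = 8,209 − 140 = 8,069 L
S = 275,784.5 / 8,069 = 34.1783 g/kg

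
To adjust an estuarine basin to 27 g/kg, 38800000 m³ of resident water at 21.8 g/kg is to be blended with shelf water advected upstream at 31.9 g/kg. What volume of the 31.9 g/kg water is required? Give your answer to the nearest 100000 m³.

41200000 m³

Salt balance: 38,800,000×21.8 + V×31.9 = (38,800,000+V)×27
845,840,000 + 31.9V = 1,047,600,000 + 27V
201,760,000 = 4.9V
V = 41,175,510.2 m³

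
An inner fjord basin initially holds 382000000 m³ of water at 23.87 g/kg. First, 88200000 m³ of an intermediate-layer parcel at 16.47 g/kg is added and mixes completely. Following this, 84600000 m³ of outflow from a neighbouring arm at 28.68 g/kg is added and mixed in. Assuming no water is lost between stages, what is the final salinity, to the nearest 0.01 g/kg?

23.43 g/kg

Conserving salt mass:
Initial salt = 382,000,000×23.87 = 9,118,340,000
After stage 1: salt = 9,118,340,000 + 88,200,000×16.47 = 10,570,994,000; volume = 470,200,000 m³; S = 22.482 g/kg
After stage 2: salt = 10,570,994,000 + 84,600,000×28.68 = 12,997,322,000; volume = 554,800,000 m³
S = 12,997,322,000 / 554,800,000 = 23.427 g/kg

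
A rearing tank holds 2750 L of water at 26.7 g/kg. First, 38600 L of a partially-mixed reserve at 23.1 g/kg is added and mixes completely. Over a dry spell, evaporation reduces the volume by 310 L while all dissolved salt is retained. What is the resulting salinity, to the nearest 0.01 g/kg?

23.52 g/kg

After mixing: salt = 2,750×26.7 + 38,600×23.1 = 965,085; volume = 41,350 L
After evaporation: salt unchanged = 965,085; volume = 41,350 − 310 = 41,040 L
S = 965,085 / 41,040 = 23.5157 g/kg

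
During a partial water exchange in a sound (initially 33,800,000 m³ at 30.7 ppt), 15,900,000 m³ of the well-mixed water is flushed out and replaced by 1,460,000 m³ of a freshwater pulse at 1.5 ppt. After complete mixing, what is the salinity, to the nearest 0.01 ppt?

28.50 ppt

Remaining after removal: 17,900,000 m³ at 30.7 ppt (salt = 549,530,000)
After addition: salt = 549,530,000 + 1,460,000×1.5 = 551,720,000; volume = 19,360,000 m³
S = 551,720,000 / 19,360,000 = 28.4979 ppt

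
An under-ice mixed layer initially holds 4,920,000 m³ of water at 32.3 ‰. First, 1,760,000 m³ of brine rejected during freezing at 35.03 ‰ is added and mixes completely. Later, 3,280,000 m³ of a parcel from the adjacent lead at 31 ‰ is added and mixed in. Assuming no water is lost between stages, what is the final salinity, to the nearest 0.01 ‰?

32.35 ‰

Mass of salt is conserved:
Initial salt = 4,920,000×32.3 = 158,916,000
After stage 1: salt = 158,916,000 + 1,760,000×35.03 = 220,568,800; volume = 6,680,000 m³; S = 33.019 ‰
After stage 2: salt = 220,568,800 + 3,280,000×31 = 322,248,800; volume = 9,960,000 m³
S = 322,248,800 / 9,960,000 = 32.3543 ‰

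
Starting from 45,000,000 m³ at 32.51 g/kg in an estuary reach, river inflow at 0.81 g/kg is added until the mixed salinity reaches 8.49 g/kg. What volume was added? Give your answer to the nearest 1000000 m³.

Salt balance: 45,000,000×32.51 + V×0.81 = (45,000,000+V)×8.49
1,462,950,000 + 0.81V = 382,050,000 + 8.49V
1,080,900,000 = 7.68V
V = 140,742,187.5 m³

141000000 m³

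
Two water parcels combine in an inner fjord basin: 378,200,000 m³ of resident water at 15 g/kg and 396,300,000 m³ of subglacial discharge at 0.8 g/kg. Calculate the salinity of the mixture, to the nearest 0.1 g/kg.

7.7 g/kg

Conserving salt mass:
salt = 378,200,000×15 + 396,300,000×0.8 = 5,673,000,000 + 317,040,000 = 5,990,040,000
volume = 378,200,000 + 396,300,000 = 774,500,000 m³
S = 5,990,040,000 / 774,500,000 = 7.734 g/kg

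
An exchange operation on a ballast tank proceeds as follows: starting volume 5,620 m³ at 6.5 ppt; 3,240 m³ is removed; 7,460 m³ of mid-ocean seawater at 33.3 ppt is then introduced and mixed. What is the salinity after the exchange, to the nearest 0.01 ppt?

26.82 ppt

Remaining after removal: 2,380 m³ at 6.5 ppt (salt = 15,470)
After addition: salt = 15,470 + 7,460×33.3 = 263,888; volume = 9,840 m³
S = 263,888 / 9,840 = 26.8179 ppt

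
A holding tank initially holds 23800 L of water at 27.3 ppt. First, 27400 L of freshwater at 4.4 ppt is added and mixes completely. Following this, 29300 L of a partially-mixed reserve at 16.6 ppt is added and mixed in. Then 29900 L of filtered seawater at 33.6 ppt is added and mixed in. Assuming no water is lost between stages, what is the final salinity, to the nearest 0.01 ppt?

20.48 ppt

Conserving salt mass:
Initial salt = 23,800×27.3 = 649,740
After stage 1: salt = 649,740 + 27,400×4.4 = 770,300; volume = 51,200 L; S = 15.045 ppt
After stage 2: salt = 770,300 + 29,300×16.6 = 1,256,680; volume = 80,500 L; S = 15.611 ppt
After stage 3: salt = 1,256,680 + 29,900×33.6 = 2,261,320; volume = 110,400 L
S = 2,261,320 / 110,400 = 20.483 ppt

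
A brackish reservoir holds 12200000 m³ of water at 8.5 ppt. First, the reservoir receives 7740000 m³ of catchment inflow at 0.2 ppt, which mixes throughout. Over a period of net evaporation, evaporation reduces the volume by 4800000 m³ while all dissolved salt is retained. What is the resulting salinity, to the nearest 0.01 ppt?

6.95 ppt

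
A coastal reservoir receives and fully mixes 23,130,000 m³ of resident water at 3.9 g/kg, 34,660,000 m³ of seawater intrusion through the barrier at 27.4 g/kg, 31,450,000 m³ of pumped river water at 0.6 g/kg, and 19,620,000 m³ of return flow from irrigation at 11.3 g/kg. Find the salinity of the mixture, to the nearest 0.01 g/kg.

By conservation of dissolved salt,
salt = 23,130,000×3.9 + 34,660,000×27.4 + 31,450,000×0.6 + 19,620,000×11.3 = 90,207,000 + 949,684,000 + 18,870,000 + 221,706,000 = 1,280,467,000
volume = 23,130,000 + 34,660,000 + 31,450,000 + 19,620,000 = 108,860,000 m³
S = 1,280,467,000 / 108,860,000 = 11.7625 g/kg

11.76 g/kg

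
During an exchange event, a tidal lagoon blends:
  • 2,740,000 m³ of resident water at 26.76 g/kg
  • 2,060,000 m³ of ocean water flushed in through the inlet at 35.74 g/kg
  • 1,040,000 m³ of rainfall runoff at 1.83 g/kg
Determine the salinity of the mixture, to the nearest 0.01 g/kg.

25.49 g/kg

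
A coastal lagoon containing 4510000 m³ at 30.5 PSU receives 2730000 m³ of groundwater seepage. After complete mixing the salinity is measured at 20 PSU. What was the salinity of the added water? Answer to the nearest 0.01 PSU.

Salt balance: 4,510,000×30.5 + 2,730,000×S = 7,240,000×20
137,555,000 + 2,730,000·S = 144,800,000
S = (144,800,000 − 137,555,000) / 2,730,000 = 2.6538 PSU

2.65 PSU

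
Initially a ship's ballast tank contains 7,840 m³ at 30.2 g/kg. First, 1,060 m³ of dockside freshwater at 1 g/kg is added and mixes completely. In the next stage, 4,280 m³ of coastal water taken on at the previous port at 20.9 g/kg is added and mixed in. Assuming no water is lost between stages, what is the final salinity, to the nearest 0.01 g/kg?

24.83 g/kg

Total salt / total volume:
Initial salt = 7,840×30.2 = 236,768
After stage 1: salt = 236,768 + 1,060×1 = 237,828; volume = 8,900 m³; S = 26.722 g/kg
After stage 2: salt = 237,828 + 4,280×20.9 = 327,280; volume = 13,180 m³
S = 327,280 / 13,180 = 24.8316 g/kg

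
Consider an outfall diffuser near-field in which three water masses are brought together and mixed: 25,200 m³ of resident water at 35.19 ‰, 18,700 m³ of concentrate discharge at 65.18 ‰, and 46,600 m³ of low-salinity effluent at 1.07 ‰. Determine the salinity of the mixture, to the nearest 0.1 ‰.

23.8 ‰

By conservation of dissolved salt,
salt = 25,200×35.19 + 18,700×65.18 + 46,600×1.07 = 886,788 + 1,218,866 + 49,862 = 2,155,516
volume = 25,200 + 18,700 + 46,600 = 90,500 m³
S = 2,155,516 / 90,500 = 23.818 ‰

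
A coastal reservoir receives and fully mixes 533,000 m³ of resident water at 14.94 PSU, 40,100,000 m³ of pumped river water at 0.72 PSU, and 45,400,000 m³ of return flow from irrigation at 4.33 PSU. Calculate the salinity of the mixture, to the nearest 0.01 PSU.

2.71 PSU

Mass of salt is conserved:
salt = 533,000×14.94 + 40,100,000×0.72 + 45,400,000×4.33 = 7,963,020 + 28,872,000 + 196,582,000 = 233,417,020
volume = 533,000 + 40,100,000 + 45,400,000 = 86,033,000 m³
S = 233,417,020 / 86,033,000 = 2.7131 PSU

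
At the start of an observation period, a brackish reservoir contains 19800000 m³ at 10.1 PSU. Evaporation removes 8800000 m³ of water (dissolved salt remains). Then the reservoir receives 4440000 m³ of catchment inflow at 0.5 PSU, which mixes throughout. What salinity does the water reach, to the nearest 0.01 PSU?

After evaporation: salt = 19,800,000×10.1 = 199,980,000; volume = 19,800,000 − 8,800,000 = 11,000,000 m³
After mixing: salt = 199,980,000 + 4,440,000×0.5 = 202,200,000; volume = 11,000,000 + 4,440,000 = 15,440,000 m³
S = 202,200,000 / 15,440,000 = 13.0959 PSU

13.10 PSU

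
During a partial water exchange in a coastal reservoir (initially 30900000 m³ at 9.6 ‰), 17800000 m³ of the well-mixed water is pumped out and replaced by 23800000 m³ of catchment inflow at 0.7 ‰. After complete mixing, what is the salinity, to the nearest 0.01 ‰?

3.86 ‰

Remaining after removal: 13,100,000 m³ at 9.6 ‰ (salt = 125,760,000)
After addition: salt = 125,760,000 + 23,800,000×0.7 = 142,420,000; volume = 36,900,000 m³
S = 142,420,000 / 36,900,000 = 3.8596 ‰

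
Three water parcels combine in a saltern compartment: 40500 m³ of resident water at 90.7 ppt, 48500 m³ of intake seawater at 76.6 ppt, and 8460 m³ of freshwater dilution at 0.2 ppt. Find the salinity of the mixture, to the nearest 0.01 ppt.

75.83 ppt

Total salt / total volume:
salt = 40,500×90.7 + 48,500×76.6 + 8,460×0.2 = 3,673,350 + 3,715,100 + 1,692 = 7,390,142
volume = 40,500 + 48,500 + 8,460 = 97,460 m³
S = 7,390,142 / 97,460 = 75.8274 ppt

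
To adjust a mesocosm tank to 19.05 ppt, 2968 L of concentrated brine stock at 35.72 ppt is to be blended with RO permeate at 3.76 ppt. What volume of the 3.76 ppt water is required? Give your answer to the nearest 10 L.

3240 L

Salt balance: 2,968×35.72 + V×3.76 = (2,968+V)×19.05
106,016.96 + 3.76V = 56,540.4 + 19.05V
49,476.56 = 15.29V
V = 3,235.88 L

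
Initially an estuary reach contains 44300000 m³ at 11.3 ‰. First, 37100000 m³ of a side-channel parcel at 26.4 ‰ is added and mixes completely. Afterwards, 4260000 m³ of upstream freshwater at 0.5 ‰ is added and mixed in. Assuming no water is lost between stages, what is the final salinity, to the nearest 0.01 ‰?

Weighted by volume,
Initial salt = 44,300,000×11.3 = 500,590,000
After stage 1: salt = 500,590,000 + 37,100,000×26.4 = 1,480,030,000; volume = 81,400,000 m³; S = 18.182 ‰
After stage 2: salt = 1,480,030,000 + 4,260,000×0.5 = 1,482,160,000; volume = 85,660,000 m³
S = 1,482,160,000 / 85,660,000 = 17.3028 ‰

17.30 ‰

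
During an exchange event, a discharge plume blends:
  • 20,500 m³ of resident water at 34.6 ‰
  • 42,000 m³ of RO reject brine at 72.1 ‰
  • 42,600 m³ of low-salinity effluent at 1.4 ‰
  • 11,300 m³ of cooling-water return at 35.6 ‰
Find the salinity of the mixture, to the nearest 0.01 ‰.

Total salt / total volume:
salt = 20,500×34.6 + 42,000×72.1 + 42,600×1.4 + 11,300×35.6 = 709,300 + 3,028,200 + 59,640 + 402,280 = 4,199,420
volume = 20,500 + 42,000 + 42,600 + 11,300 = 116,400 m³
S = 4,199,420 / 116,400 = 36.0775 ‰

36.08 ‰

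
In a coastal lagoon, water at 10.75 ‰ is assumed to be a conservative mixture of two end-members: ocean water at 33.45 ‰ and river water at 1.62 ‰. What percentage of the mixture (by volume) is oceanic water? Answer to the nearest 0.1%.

Let g be the oceanic fraction. Salt balance per unit volume:
g×33.45 + (1−g)×1.62 = 10.75
g = (10.75 − 1.62) / (33.45 − 1.62) = 9.13/31.83 = 0.2868

28.7%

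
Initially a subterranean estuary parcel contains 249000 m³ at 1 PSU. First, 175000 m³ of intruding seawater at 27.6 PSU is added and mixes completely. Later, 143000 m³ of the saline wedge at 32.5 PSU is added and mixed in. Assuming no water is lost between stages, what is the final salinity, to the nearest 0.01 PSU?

Total salt / total volume:
Initial salt = 249,000×1 = 249,000
After stage 1: salt = 249,000 + 175,000×27.6 = 5,079,000; volume = 424,000 m³; S = 11.979 PSU
After stage 2: salt = 5,079,000 + 143,000×32.5 = 9,726,500; volume = 567,000 m³
S = 9,726,500 / 567,000 = 17.1543 PSU

17.15 PSU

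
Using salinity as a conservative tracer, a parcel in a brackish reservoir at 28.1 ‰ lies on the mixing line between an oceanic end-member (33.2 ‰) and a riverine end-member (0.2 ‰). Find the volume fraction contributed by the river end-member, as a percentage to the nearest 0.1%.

Let f be the freshwater fraction. Salt balance per unit volume:
f×0.2 + (1−f)×33.2 = 28.1
f = (33.2 − 28.1) / (33.2 − 0.2) = 5.1/33 = 0.1545

15.5%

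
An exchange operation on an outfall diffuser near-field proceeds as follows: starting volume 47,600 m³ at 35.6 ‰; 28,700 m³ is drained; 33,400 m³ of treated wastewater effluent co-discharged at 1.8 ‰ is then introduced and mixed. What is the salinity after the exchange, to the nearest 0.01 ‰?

14.01 ‰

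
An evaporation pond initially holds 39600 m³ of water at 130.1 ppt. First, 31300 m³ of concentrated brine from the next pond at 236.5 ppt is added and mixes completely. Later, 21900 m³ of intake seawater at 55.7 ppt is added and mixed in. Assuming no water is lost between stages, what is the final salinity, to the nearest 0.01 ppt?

Weighted by volume,
Initial salt = 39,600×130.1 = 5,151,960
After stage 1: salt = 5,151,960 + 31,300×236.5 = 12,554,410; volume = 70,900 m³; S = 177.072 ppt
After stage 2: salt = 12,554,410 + 21,900×55.7 = 13,774,240; volume = 92,800 m³
S = 13,774,240 / 92,800 = 148.4293 ppt

148.43 ppt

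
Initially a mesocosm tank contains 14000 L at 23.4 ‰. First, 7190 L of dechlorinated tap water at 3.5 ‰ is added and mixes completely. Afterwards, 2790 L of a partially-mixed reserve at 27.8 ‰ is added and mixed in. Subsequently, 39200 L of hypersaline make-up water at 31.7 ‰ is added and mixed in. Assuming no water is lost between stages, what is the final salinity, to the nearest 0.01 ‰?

26.48 ‰

Total salt / total volume:
Initial salt = 14,000×23.4 = 327,600
After stage 1: salt = 327,600 + 7,190×3.5 = 352,765; volume = 21,190 L; S = 16.648 ‰
After stage 2: salt = 352,765 + 2,790×27.8 = 430,327; volume = 23,980 L; S = 17.945 ‰
After stage 3: salt = 430,327 + 39,200×31.7 = 1,672,967; volume = 63,180 L
S = 1,672,967 / 63,180 = 26.4794 ‰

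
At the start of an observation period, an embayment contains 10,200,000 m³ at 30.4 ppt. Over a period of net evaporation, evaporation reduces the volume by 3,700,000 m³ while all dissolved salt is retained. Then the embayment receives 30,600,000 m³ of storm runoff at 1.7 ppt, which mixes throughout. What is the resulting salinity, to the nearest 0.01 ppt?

After evaporation: salt = 10,200,000×30.4 = 310,080,000; volume = 10,200,000 − 3,700,000 = 6,500,000 m³
After mixing: salt = 310,080,000 + 30,600,000×1.7 = 362,100,000; volume = 6,500,000 + 30,600,000 = 37,100,000 m³
S = 362,100,000 / 37,100,000 = 9.7601 ppt

9.76 ppt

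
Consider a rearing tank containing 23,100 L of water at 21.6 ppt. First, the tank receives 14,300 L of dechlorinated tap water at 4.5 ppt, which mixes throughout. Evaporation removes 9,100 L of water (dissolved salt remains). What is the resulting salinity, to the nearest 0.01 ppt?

After mixing: salt = 23,100×21.6 + 14,300×4.5 = 563,310; volume = 37,400 L
After evaporation: salt unchanged = 563,310; volume = 37,400 − 9,100 = 28,300 L
S = 563,310 / 28,300 = 19.9049 ppt

19.90 ppt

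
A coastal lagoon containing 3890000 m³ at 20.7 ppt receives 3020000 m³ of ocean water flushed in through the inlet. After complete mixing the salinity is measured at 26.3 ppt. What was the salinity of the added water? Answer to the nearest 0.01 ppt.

Salt balance: 3,890,000×20.7 + 3,020,000×S = 6,910,000×26.3
80,523,000 + 3,020,000·S = 181,733,000
S = (181,733,000 − 80,523,000) / 3,020,000 = 33.5132 ppt

33.51 ppt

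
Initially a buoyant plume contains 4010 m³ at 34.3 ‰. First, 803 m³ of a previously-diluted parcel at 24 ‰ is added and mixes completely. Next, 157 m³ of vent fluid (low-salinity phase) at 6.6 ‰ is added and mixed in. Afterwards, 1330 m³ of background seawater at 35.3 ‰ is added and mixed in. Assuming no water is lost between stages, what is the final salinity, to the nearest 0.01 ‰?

32.51 ‰

Conserving salt mass:
Initial salt = 4,010×34.3 = 137,543
After stage 1: salt = 137,543 + 803×24 = 156,815; volume = 4,813 m³; S = 32.582 ‰
After stage 2: salt = 156,815 + 157×6.6 = 157,851.2; volume = 4,970 m³; S = 31.761 ‰
After stage 3: salt = 157,851.2 + 1,330×35.3 = 204,800.2; volume = 6,300 m³
S = 204,800.2 / 6,300 = 32.508 ‰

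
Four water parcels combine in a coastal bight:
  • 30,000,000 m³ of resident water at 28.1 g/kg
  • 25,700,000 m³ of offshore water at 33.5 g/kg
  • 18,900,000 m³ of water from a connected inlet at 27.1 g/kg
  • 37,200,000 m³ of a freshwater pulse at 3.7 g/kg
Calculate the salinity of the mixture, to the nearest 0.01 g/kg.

21.05 g/kg

By conservation of dissolved salt,
salt = 30,000,000×28.1 + 25,700,000×33.5 + 18,900,000×27.1 + 37,200,000×3.7 = 843,000,000 + 860,950,000 + 512,190,000 + 137,640,000 = 2,353,780,000
volume = 30,000,000 + 25,700,000 + 18,900,000 + 37,200,000 = 111,800,000 m³
S = 2,353,780,000 / 111,800,000 = 21.0535 g/kg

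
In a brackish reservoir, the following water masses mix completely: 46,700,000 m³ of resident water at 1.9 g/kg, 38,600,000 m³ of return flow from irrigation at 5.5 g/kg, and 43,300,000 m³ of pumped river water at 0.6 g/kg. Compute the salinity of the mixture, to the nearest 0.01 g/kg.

2.54 g/kg

Total salt / total volume:
salt = 46,700,000×1.9 + 38,600,000×5.5 + 43,300,000×0.6 = 88,730,000 + 212,300,000 + 25,980,000 = 327,010,000
volume = 46,700,000 + 38,600,000 + 43,300,000 = 128,600,000 m³
S = 327,010,000 / 128,600,000 = 2.5428 g/kg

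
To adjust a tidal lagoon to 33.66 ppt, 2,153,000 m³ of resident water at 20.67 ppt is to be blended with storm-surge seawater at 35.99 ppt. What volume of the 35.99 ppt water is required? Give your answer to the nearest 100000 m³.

Salt balance: 2,153,000×20.67 + V×35.99 = (2,153,000+V)×33.66
44,502,510 + 35.99V = 72,469,980 + 33.66V
27,967,470 = 2.33V
V = 12,003,206.01 m³

12000000 m³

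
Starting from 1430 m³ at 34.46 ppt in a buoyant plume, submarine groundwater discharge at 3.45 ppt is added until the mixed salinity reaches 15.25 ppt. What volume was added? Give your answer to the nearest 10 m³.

Salt balance: 1,430×34.46 + V×3.45 = (1,430+V)×15.25
49,277.8 + 3.45V = 21,807.5 + 15.25V
27,470.3 = 11.8V
V = 2,327.99 m³

2330 m³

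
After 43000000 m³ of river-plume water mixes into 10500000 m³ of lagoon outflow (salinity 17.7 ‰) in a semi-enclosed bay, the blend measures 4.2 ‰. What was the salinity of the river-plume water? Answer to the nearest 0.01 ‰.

Salt balance: 10,500,000×17.7 + 43,000,000×S = 53,500,000×4.2
185,850,000 + 43,000,000·S = 224,700,000
S = (224,700,000 − 185,850,000) / 43,000,000 = 0.9035 ‰

0.90 ‰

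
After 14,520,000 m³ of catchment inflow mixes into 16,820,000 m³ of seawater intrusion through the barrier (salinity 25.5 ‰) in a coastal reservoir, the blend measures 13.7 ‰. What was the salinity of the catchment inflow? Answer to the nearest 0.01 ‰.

Salt balance: 16,820,000×25.5 + 14,520,000×S = 31,340,000×13.7
428,910,000 + 14,520,000·S = 429,358,000
S = (429,358,000 − 428,910,000) / 14,520,000 = 0.0309 ‰

0.03 ‰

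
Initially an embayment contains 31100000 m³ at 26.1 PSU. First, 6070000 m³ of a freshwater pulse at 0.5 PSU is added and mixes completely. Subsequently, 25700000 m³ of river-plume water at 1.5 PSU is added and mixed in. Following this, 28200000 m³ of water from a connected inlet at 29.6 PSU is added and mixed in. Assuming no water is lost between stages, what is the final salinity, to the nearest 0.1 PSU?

Total salt / total volume:
Initial salt = 31,100,000×26.1 = 811,710,000
After stage 1: salt = 811,710,000 + 6,070,000×0.5 = 814,745,000; volume = 37,170,000 m³; S = 21.919 PSU
After stage 2: salt = 814,745,000 + 25,700,000×1.5 = 853,295,000; volume = 62,870,000 m³; S = 13.572 PSU
After stage 3: salt = 853,295,000 + 28,200,000×29.6 = 1,688,015,000; volume = 91,070,000 m³
S = 1,688,015,000 / 91,070,000 = 18.5354 PSU

18.5 PSU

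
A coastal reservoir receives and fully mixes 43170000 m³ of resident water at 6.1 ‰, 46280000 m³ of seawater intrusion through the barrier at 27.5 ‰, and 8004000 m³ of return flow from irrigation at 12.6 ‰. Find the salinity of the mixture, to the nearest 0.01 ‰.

By conservation of dissolved salt,
salt = 43,170,000×6.1 + 46,280,000×27.5 + 8,004,000×12.6 = 263,337,000 + 1,272,700,000 + 100,850,400 = 1,636,887,400
volume = 43,170,000 + 46,280,000 + 8,004,000 = 97,454,000 m³
S = 1,636,887,400 / 97,454,000 = 16.7965 ‰

16.80 ‰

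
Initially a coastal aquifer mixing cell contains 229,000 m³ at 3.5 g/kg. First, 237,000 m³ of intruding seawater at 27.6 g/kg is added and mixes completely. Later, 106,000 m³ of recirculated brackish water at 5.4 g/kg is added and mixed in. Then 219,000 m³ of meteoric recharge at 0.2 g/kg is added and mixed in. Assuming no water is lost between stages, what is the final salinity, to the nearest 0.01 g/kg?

10.06 g/kg

Total salt / total volume:
Initial salt = 229,000×3.5 = 801,500
After stage 1: salt = 801,500 + 237,000×27.6 = 7,342,700; volume = 466,000 m³; S = 15.757 g/kg
After stage 2: salt = 7,342,700 + 106,000×5.4 = 7,915,100; volume = 572,000 m³; S = 13.838 g/kg
After stage 3: salt = 7,915,100 + 219,000×0.2 = 7,958,900; volume = 791,000 m³
S = 7,958,900 / 791,000 = 10.0618 g/kg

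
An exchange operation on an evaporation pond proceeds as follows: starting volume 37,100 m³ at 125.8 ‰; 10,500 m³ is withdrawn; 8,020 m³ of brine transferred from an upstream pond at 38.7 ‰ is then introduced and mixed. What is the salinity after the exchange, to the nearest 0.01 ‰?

105.62 ‰

Remaining after removal: 26,600 m³ at 125.8 ‰ (salt = 3,346,280)
After addition: salt = 3,346,280 + 8,020×38.7 = 3,656,654; volume = 34,620 m³
S = 3,656,654 / 34,620 = 105.6226 ‰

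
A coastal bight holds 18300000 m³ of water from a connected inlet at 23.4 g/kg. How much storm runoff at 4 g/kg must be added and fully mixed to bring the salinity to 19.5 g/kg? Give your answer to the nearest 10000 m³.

Salt balance: 18,300,000×23.4 + V×4 = (18,300,000+V)×19.5
428,220,000 + 4V = 356,850,000 + 19.5V
71,370,000 = 15.5V
V = 4,604,516.13 m³

4600000 m³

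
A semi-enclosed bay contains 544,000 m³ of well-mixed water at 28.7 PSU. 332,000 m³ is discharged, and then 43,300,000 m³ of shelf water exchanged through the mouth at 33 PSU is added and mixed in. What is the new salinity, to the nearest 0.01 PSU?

32.98 PSU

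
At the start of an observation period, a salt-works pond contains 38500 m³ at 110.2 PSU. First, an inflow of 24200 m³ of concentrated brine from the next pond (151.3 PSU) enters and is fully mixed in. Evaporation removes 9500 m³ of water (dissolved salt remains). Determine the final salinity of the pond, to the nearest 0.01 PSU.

148.57 PSU

After mixing: salt = 38,500×110.2 + 24,200×151.3 = 7,904,160; volume = 62,700 m³
After evaporation: salt unchanged = 7,904,160; volume = 62,700 − 9,500 = 53,200 m³
S = 7,904,160 / 53,200 = 148.5744 PSU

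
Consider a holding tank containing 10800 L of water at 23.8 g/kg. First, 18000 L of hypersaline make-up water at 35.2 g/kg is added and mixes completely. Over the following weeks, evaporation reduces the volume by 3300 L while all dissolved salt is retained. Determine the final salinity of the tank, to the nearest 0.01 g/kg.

34.93 g/kg

After mixing: salt = 10,800×23.8 + 18,000×35.2 = 890,640; volume = 28,800 L
After evaporation: salt unchanged = 890,640; volume = 28,800 − 3,300 = 25,500 L
S = 890,640 / 25,500 = 34.9271 g/kg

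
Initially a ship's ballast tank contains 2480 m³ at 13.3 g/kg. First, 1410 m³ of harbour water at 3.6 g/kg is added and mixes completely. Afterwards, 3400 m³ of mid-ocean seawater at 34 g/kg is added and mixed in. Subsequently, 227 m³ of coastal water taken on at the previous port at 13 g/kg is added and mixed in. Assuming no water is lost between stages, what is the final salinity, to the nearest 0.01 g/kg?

Weighted by volume,
Initial salt = 2,480×13.3 = 32,984
After stage 1: salt = 32,984 + 1,410×3.6 = 38,060; volume = 3,890 m³; S = 9.784 g/kg
After stage 2: salt = 38,060 + 3,400×34 = 153,660; volume = 7,290 m³; S = 21.078 g/kg
After stage 3: salt = 153,660 + 227×13 = 156,611; volume = 7,517 m³
S = 156,611 / 7,517 = 20.8342 g/kg

20.83 g/kg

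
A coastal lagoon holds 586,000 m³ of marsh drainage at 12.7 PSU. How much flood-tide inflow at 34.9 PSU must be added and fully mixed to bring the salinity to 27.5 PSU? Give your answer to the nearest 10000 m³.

Salt balance: 586,000×12.7 + V×34.9 = (586,000+V)×27.5
7,442,200 + 34.9V = 16,115,000 + 27.5V
8,672,800 = 7.4V
V = 1,172,000 m³

1170000 m³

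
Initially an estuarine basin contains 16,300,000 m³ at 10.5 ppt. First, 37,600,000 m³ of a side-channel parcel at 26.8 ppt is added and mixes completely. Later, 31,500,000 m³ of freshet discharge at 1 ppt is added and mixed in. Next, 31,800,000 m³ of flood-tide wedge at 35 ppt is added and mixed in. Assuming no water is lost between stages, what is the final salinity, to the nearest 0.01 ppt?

Weighted by volume,
Initial salt = 16,300,000×10.5 = 171,150,000
After stage 1: salt = 171,150,000 + 37,600,000×26.8 = 1,178,830,000; volume = 53,900,000 m³; S = 21.871 ppt
After stage 2: salt = 1,178,830,000 + 31,500,000×1 = 1,210,330,000; volume = 85,400,000 m³; S = 14.172 ppt
After stage 3: salt = 1,210,330,000 + 31,800,000×35 = 2,323,330,000; volume = 117,200,000 m³
S = 2,323,330,000 / 117,200,000 = 19.8236 ppt

19.82 ppt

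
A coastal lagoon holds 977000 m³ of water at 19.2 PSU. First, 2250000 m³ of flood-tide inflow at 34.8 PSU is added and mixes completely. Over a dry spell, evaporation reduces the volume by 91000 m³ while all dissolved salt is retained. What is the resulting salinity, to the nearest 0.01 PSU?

30.95 PSU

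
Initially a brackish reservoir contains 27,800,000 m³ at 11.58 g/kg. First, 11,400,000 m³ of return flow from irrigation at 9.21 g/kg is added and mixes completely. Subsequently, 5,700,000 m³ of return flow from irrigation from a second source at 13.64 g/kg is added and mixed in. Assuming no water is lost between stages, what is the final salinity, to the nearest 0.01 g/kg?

11.24 g/kg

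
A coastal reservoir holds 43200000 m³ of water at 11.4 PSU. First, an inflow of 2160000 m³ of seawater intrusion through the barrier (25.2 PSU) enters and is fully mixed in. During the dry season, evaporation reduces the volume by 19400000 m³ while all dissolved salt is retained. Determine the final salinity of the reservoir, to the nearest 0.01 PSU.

After mixing: salt = 43,200,000×11.4 + 2,160,000×25.2 = 546,912,000; volume = 45,360,000 m³
After evaporation: salt unchanged = 546,912,000; volume = 45,360,000 − 19,400,000 = 25,960,000 m³
S = 546,912,000 / 25,960,000 = 21.0675 PSU

21.07 PSU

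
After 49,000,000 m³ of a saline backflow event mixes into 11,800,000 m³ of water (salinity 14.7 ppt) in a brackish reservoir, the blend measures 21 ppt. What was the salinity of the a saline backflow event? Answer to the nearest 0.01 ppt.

22.52 ppt

Salt balance: 11,800,000×14.7 + 49,000,000×S = 60,800,000×21
173,460,000 + 49,000,000·S = 1,276,800,000
S = (1,276,800,000 − 173,460,000) / 49,000,000 = 22.5171 ppt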